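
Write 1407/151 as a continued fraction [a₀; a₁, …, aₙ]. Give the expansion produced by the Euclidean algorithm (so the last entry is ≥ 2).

[9; 3, 6, 1, 6]

1407 = 9·151 + 48
151 = 3·48 + 7
48 = 6·7 + 6
7 = 1·6 + 1
6 = 6·1 + 0  (stop)
So 1407/151 = [9; 3, 6, 1, 6].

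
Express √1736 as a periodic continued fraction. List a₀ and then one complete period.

a₀ = ⌊√1736⌋ = 41.
With m₀=0, d₀=1 and mₖ₊₁ = dₖaₖ − mₖ, dₖ₊₁ = (n − mₖ₊₁²)/dₖ, aₖ₊₁ = ⌊(a₀+mₖ₊₁)/dₖ₊₁⌋:
  k=1: m=41, d=55, a=1
  k=2: m=14, d=28, a=1
  k=3: m=14, d=55, a=1
  k=4: m=41, d=1, a=82
d=1 and a=2a₀=82 at k=4, so the next step gives (m, d) = (41, 55) again — its k=1 value — and the period has length 4.

[41; 1, 1, 1, 82]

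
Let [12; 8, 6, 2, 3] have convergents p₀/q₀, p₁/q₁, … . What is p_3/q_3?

Using pₖ = aₖpₖ₋₁ + pₖ₋₂, qₖ = aₖqₖ₋₁ + qₖ₋₂ (with p₋₁=1, p₋₂=0, q₋₁=0, q₋₂=1):
  k=0: a=12, p=12, q=1
  k=1: a=8, p=97, q=8
  k=2: a=6, p=594, q=49
  k=3: a=2, p=1285, q=106

1285/106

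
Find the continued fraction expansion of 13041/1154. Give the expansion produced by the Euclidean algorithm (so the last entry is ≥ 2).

13041 = 11*1154 + 347
1154 = 3*347 + 113
347 = 3*113 + 8
113 = 14*8 + 1
8 = 8*1 + 0  (stop)
So 13041/1154 = [11; 3, 3, 14, 8].

[11; 3, 3, 14, 8]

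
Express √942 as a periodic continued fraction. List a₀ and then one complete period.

[30; 1, 2, 4, 20, 4, 2, 1, 60]

a₀ = ⌊√942⌋ = 30.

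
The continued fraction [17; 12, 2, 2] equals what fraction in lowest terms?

Fold from the inside: start with 2/1.
  2 + 1/2 = 5/2
  12 + 2/5 = 62/5
  17 + 5/62 = 1059/62

1059/62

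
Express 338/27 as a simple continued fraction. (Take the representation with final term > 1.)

338 = 12*27 + 14
27 = 1*14 + 13
14 = 1*13 + 1
13 = 13*1 + 0  (stop)
So 338/27 = [12; 1, 1, 13].

[12; 1, 1, 13]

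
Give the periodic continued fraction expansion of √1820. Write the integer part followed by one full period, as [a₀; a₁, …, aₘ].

[42; 1, 1, 1, 20, 1, 1, 1, 84]

a₀ = ⌊√1820⌋ = 42.
With m₀=0, d₀=1 and mₖ₊₁ = dₖaₖ − mₖ, dₖ₊₁ = (n − mₖ₊₁²)/dₖ, aₖ₊₁ = ⌊(a₀+mₖ₊₁)/dₖ₊₁⌋:
  k=1: m=42, d=56, a=1
  k=2: m=14, d=29, a=1
  k=3: m=15, d=55, a=1
  k=4: m=40, d=4, a=20
  k=5: m=40, d=55, a=1
  k=6: m=15, d=29, a=1
  k=7: m=14, d=56, a=1
  k=8: m=42, d=1, a=84
d=1 and a=2a₀=84 at k=8, so the next step gives (m, d) = (42, 56) again — its k=1 value — and the period has length 8.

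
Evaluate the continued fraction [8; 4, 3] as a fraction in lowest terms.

107/13

Using pₖ = aₖpₖ₋₁ + pₖ₋₂ and qₖ = aₖqₖ₋₁ + qₖ₋₂:
  k=0: a=8, p=8, q=1
  k=1: a=4, p=33, q=4
  k=2: a=3, p=107, q=13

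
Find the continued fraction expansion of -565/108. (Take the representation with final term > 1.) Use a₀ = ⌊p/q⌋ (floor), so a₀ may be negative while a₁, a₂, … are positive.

-565 = -6*108 + 83
108 = 1*83 + 25
83 = 3*25 + 8
25 = 3*8 + 1
8 = 8*1 + 0  (stop)
So -565/108 = [-6; 1, 3, 3, 8].

[-6; 1, 3, 3, 8]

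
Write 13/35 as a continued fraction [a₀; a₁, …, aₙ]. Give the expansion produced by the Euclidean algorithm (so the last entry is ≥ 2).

13 = 0·35 + 13
35 = 2·13 + 9
13 = 1·9 + 4
9 = 2·4 + 1
4 = 4·1 + 0  (stop)
So 13/35 = [0; 2, 1, 2, 4].

[0; 2, 1, 2, 4]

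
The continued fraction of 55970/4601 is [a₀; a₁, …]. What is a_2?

14

55970 = 12·4601 + 758   →  a_0 = 12
4601 = 6·758 + 53   →  a_1 = 6
758 = 14·53 + 16   →  a_2 = 14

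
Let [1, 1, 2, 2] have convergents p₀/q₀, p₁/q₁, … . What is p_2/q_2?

5/3

Using pₖ = aₖpₖ₋₁ + pₖ₋₂, qₖ = aₖqₖ₋₁ + qₖ₋₂ (with p₋₁=1, p₋₂=0, q₋₁=0, q₋₂=1):
  k=0: a=1, p=1, q=1
  k=1: a=1, p=2, q=1
  k=2: a=2, p=5, q=3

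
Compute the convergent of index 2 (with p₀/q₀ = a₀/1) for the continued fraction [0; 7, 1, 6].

Using pₖ = aₖpₖ₋₁ + pₖ₋₂, qₖ = aₖqₖ₋₁ + qₖ₋₂ (with p₋₁=1, p₋₂=0, q₋₁=0, q₋₂=1):
  k=0: a=0, p=0, q=1
  k=1: a=7, p=1, q=7
  k=2: a=1, p=1, q=8

1/8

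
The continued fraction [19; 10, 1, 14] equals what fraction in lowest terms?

Fold from the inside: start with 14/1.
  1 + 1/14 = 15/14
  10 + 14/15 = 164/15
  19 + 15/164 = 3131/164

3131/164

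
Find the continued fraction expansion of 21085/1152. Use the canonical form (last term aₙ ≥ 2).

21085 = 18·1152 + 349
1152 = 3·349 + 105
349 = 3·105 + 34
105 = 3·34 + 3
34 = 11·3 + 1
3 = 3·1 + 0  (stop)
So 21085/1152 = [18; 3, 3, 3, 11, 3].

[18; 3, 3, 3, 11, 3]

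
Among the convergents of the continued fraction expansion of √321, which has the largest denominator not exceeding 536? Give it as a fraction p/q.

7722/431

√321 = [17; 1, 10, 1, 34, …] (period length 4).
Convergents:
  p_0/q_0 = 17/1
  p_1/q_1 = 18/1
  p_2/q_2 = 197/11
  p_3/q_3 = 215/12
  p_4/q_4 = 7507/419
  p_5/q_5 = 7722/431
  p_6/q_6 = 84727/4729
q_5 = 431 ≤ 536 < 4729 = q_6, so the answer is 7722/431.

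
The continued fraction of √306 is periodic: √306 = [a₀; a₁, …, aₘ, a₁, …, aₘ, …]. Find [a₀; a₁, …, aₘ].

[17; 2, 34]

a₀ = ⌊√306⌋ = 17.
With m₀=0, d₀=1 and mₖ₊₁ = dₖaₖ − mₖ, dₖ₊₁ = (n − mₖ₊₁²)/dₖ, aₖ₊₁ = ⌊(a₀+mₖ₊₁)/dₖ₊₁⌋:
  k=1: m=17, d=17, a=2
  k=2: m=17, d=1, a=34
d=1 and a=2a₀=34 at k=2, so the next step gives (m, d) = (17, 17) again — its k=1 value — and the period has length 2.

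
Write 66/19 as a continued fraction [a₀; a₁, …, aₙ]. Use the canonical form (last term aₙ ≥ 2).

66 = 3×19 + 9
19 = 2×9 + 1
9 = 9×1 + 0  (stop)
So 66/19 = [3; 2, 9].

[3; 2, 9]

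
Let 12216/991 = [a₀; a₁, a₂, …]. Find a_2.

17

12216 = 12·991 + 324   →  a_0 = 12
991 = 3·324 + 19   →  a_1 = 3
324 = 17·19 + 1   →  a_2 = 17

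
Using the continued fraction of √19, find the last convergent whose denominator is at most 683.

1421/326

√19 = [4; 2, 1, 3, 1, 2, 8, …] (period length 6).
Convergents:
  p_0/q_0 = 4/1
  p_1/q_1 = 9/2
  p_2/q_2 = 13/3
  p_3/q_3 = 48/11
  p_4/q_4 = 61/14
  p_5/q_5 = 170/39
  p_6/q_6 = 1421/326
  p_7/q_7 = 3012/691
q_6 = 326 ≤ 683 < 691 = q_7, so the answer is 1421/326.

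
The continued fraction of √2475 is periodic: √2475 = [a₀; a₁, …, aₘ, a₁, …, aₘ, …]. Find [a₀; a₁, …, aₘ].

[49; 1, 2, 1, 98]

a₀ = ⌊√2475⌋ = 49.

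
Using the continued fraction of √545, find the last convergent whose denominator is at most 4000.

90883/3893

√545 = [23; 2, 1, 8, 1, 2, 46, …] (period length 6).
Convergents:
  p_0/q_0 = 23/1
  p_1/q_1 = 47/2
  p_2/q_2 = 70/3
  p_3/q_3 = 607/26
  p_4/q_4 = 677/29
  p_5/q_5 = 1961/84
  p_6/q_6 = 90883/3893
  p_7/q_7 = 183727/7870
q_6 = 3893 ≤ 4000 < 7870 = q_7, so the answer is 90883/3893.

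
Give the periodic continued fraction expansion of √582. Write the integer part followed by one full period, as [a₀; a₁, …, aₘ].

[24; 8, 48]

a₀ = ⌊√582⌋ = 24.
With m₀=0, d₀=1 and mₖ₊₁ = dₖaₖ − mₖ, dₖ₊₁ = (n − mₖ₊₁²)/dₖ, aₖ₊₁ = ⌊(a₀+mₖ₊₁)/dₖ₊₁⌋:
  k=1: m=24, d=6, a=8
  k=2: m=24, d=1, a=48
d=1 and a=2a₀=48 at k=2, so the next step gives (m, d) = (24, 6) again — its k=1 value — and the period has length 2.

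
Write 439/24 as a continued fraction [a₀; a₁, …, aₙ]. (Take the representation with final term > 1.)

439 = 18·24 + 7
24 = 3·7 + 3
7 = 2·3 + 1
3 = 3·1 + 0  (stop)
So 439/24 = [18; 3, 2, 3].

[18; 3, 2, 3]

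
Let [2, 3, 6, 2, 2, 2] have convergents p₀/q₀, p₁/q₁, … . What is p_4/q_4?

234/101

Using pₖ = aₖpₖ₋₁ + pₖ₋₂, qₖ = aₖqₖ₋₁ + qₖ₋₂ (with p₋₁=1, p₋₂=0, q₋₁=0, q₋₂=1):
  k=0: a=2, p=2, q=1
  k=1: a=3, p=7, q=3
  k=2: a=6, p=44, q=19
  k=3: a=2, p=95, q=41
  k=4: a=2, p=234, q=101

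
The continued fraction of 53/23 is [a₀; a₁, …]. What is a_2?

53 = 2·23 + 7   →  a_0 = 2
23 = 3·7 + 2   →  a_1 = 3
7 = 3·2 + 1   →  a_2 = 3

3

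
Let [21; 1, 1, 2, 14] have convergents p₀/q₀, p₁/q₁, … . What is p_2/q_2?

43/2

Using pₖ = aₖpₖ₋₁ + pₖ₋₂, qₖ = aₖqₖ₋₁ + qₖ₋₂ (with p₋₁=1, p₋₂=0, q₋₁=0, q₋₂=1):
  k=0: a=21, p=21, q=1
  k=1: a=1, p=22, q=1
  k=2: a=1, p=43, q=2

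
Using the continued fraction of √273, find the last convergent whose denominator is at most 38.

√273 = [16; 1, 1, 10, 1, 1, 32, …] (period length 6).
Convergents:
  p_0/q_0 = 16/1
  p_1/q_1 = 17/1
  p_2/q_2 = 33/2
  p_3/q_3 = 347/21
  p_4/q_4 = 380/23
  p_5/q_5 = 727/44
q_4 = 23 ≤ 38 < 44 = q_5, so the answer is 380/23.

380/23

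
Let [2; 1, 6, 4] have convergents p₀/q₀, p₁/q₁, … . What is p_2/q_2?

20/7

Using pₖ = aₖpₖ₋₁ + pₖ₋₂, qₖ = aₖqₖ₋₁ + qₖ₋₂ (with p₋₁=1, p₋₂=0, q₋₁=0, q₋₂=1):
  k=0: a=2, p=2, q=1
  k=1: a=1, p=3, q=1
  k=2: a=6, p=20, q=7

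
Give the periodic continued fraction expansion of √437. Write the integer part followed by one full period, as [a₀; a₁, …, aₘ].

a₀ = ⌊√437⌋ = 20.

[20; 1, 9, 2, 9, 1, 40]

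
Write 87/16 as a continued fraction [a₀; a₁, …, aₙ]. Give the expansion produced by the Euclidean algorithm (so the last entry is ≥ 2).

87 = 5·16 + 7
16 = 2·7 + 2
7 = 3·2 + 1
2 = 2·1 + 0  (stop)
So 87/16 = [5; 2, 3, 2].

[5; 2, 3, 2]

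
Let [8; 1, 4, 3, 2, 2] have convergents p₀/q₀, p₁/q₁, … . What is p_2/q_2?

44/5

Using pₖ = aₖpₖ₋₁ + pₖ₋₂, qₖ = aₖqₖ₋₁ + qₖ₋₂ (with p₋₁=1, p₋₂=0, q₋₁=0, q₋₂=1):
  k=0: a=8, p=8, q=1
  k=1: a=1, p=9, q=1
  k=2: a=4, p=44, q=5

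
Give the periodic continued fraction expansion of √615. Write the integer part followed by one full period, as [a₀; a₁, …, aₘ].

[24; 1, 3, 1, 48]

a₀ = ⌊√615⌋ = 24.
With m₀=0, d₀=1 and mₖ₊₁ = dₖaₖ − mₖ, dₖ₊₁ = (n − mₖ₊₁²)/dₖ, aₖ₊₁ = ⌊(a₀+mₖ₊₁)/dₖ₊₁⌋:
  k=1: m=24, d=39, a=1
  k=2: m=15, d=10, a=3
  k=3: m=15, d=39, a=1
  k=4: m=24, d=1, a=48
d=1 and a=2a₀=48 at k=4, so the next step gives (m, d) = (24, 39) again — its k=1 value — and the period has length 4.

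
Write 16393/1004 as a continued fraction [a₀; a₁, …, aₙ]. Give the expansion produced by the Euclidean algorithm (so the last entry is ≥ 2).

[16; 3, 19, 2, 1, 5]

16393 = 16*1004 + 329
1004 = 3*329 + 17
329 = 19*17 + 6
17 = 2*6 + 5
6 = 1*5 + 1
5 = 5*1 + 0  (stop)
So 16393/1004 = [16; 3, 19, 2, 1, 5].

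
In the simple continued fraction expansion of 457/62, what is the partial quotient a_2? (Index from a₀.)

457 = 7·62 + 23   →  a_0 = 7
62 = 2·23 + 16   →  a_1 = 2
23 = 1·16 + 7   →  a_2 = 1

1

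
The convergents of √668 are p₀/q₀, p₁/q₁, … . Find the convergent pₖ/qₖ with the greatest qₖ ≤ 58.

336/13

√668 = [25; 1, 5, 2, 12, 2, 5, 1, 50, …] (period length 8).
Convergents:
  p_0/q_0 = 25/1
  p_1/q_1 = 26/1
  p_2/q_2 = 155/6
  p_3/q_3 = 336/13
  p_4/q_4 = 4187/162
q_3 = 13 ≤ 58 < 162 = q_4, so the answer is 336/13.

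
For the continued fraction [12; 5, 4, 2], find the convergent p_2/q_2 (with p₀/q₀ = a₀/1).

Using pₖ = aₖpₖ₋₁ + pₖ₋₂, qₖ = aₖqₖ₋₁ + qₖ₋₂ (with p₋₁=1, p₋₂=0, q₋₁=0, q₋₂=1):
  k=0: a=12, p=12, q=1
  k=1: a=5, p=61, q=5
  k=2: a=4, p=256, q=21

256/21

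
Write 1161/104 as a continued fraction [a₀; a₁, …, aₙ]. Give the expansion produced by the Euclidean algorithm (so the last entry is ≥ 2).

[11; 6, 8, 2]

1161 = 11*104 + 17
104 = 6*17 + 2
17 = 8*2 + 1
2 = 2*1 + 0  (stop)
So 1161/104 = [11; 6, 8, 2].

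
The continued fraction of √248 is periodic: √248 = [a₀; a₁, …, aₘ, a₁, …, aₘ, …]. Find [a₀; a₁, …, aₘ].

a₀ = ⌊√248⌋ = 15.
With m₀=0, d₀=1 and mₖ₊₁ = dₖaₖ − mₖ, dₖ₊₁ = (n − mₖ₊₁²)/dₖ, aₖ₊₁ = ⌊(a₀+mₖ₊₁)/dₖ₊₁⌋:
  k=1: m=15, d=23, a=1
  k=2: m=8, d=8, a=2
  k=3: m=8, d=23, a=1
  k=4: m=15, d=1, a=30
d=1 and a=2a₀=30 at k=4, so the next step gives (m, d) = (15, 23) again — its k=1 value — and the period has length 4.

[15; 1, 2, 1, 30]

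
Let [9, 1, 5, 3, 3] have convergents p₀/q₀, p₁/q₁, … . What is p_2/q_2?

59/6

Using pₖ = aₖpₖ₋₁ + pₖ₋₂, qₖ = aₖqₖ₋₁ + qₖ₋₂ (with p₋₁=1, p₋₂=0, q₋₁=0, q₋₂=1):
  k=0: a=9, p=9, q=1
  k=1: a=1, p=10, q=1
  k=2: a=5, p=59, q=6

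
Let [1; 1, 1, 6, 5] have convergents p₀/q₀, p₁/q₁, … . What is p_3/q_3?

20/13

Using pₖ = aₖpₖ₋₁ + pₖ₋₂, qₖ = aₖqₖ₋₁ + qₖ₋₂ (with p₋₁=1, p₋₂=0, q₋₁=0, q₋₂=1):
  k=0: a=1, p=1, q=1
  k=1: a=1, p=2, q=1
  k=2: a=1, p=3, q=2
  k=3: a=6, p=20, q=13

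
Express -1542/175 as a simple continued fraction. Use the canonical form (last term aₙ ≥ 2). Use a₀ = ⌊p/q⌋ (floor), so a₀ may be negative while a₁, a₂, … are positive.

[-9; 5, 3, 3, 3]

-1542 = -9×175 + 33
175 = 5×33 + 10
33 = 3×10 + 3
10 = 3×3 + 1
3 = 3×1 + 0  (stop)
So -1542/175 = [-9; 5, 3, 3, 3].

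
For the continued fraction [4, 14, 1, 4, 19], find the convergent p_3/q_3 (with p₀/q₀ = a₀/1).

Using pₖ = aₖpₖ₋₁ + pₖ₋₂, qₖ = aₖqₖ₋₁ + qₖ₋₂ (with p₋₁=1, p₋₂=0, q₋₁=0, q₋₂=1):
  k=0: a=4, p=4, q=1
  k=1: a=14, p=57, q=14
  k=2: a=1, p=61, q=15
  k=3: a=4, p=301, q=74

301/74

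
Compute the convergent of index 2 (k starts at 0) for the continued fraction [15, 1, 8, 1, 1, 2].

143/9

Using pₖ = aₖpₖ₋₁ + pₖ₋₂, qₖ = aₖqₖ₋₁ + qₖ₋₂ (with p₋₁=1, p₋₂=0, q₋₁=0, q₋₂=1):
  k=0: a=15, p=15, q=1
  k=1: a=1, p=16, q=1
  k=2: a=8, p=143, q=9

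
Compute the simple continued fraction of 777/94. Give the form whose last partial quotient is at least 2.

[8; 3, 1, 3, 6]

777 = 8·94 + 25
94 = 3·25 + 19
25 = 1·19 + 6
19 = 3·6 + 1
6 = 6·1 + 0  (stop)
So 777/94 = [8; 3, 1, 3, 6].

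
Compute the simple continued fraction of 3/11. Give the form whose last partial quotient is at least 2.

3 = 0·11 + 3
11 = 3·3 + 2
3 = 1·2 + 1
2 = 2·1 + 0  (stop)
So 3/11 = [0; 3, 1, 2].

[0; 3, 1, 2]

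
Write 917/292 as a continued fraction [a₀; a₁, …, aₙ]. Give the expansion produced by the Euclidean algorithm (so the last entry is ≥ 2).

917 = 3*292 + 41
292 = 7*41 + 5
41 = 8*5 + 1
5 = 5*1 + 0  (stop)
So 917/292 = [3; 7, 8, 5].

[3; 7, 8, 5]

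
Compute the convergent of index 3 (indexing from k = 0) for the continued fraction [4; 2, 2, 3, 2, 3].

Using pₖ = aₖpₖ₋₁ + pₖ₋₂, qₖ = aₖqₖ₋₁ + qₖ₋₂ (with p₋₁=1, p₋₂=0, q₋₁=0, q₋₂=1):
  k=0: a=4, p=4, q=1
  k=1: a=2, p=9, q=2
  k=2: a=2, p=22, q=5
  k=3: a=3, p=75, q=17

75/17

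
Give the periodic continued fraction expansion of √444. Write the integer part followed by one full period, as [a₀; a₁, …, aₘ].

a₀ = ⌊√444⌋ = 21.
With m₀=0, d₀=1 and mₖ₊₁ = dₖaₖ − mₖ, dₖ₊₁ = (n − mₖ₊₁²)/dₖ, aₖ₊₁ = ⌊(a₀+mₖ₊₁)/dₖ₊₁⌋:
  k=1: m=21, d=3, a=14
  k=2: m=21, d=1, a=42
d=1 and a=2a₀=42 at k=2, so the next step gives (m, d) = (21, 3) again — its k=1 value — and the period has length 2.

[21; 14, 42]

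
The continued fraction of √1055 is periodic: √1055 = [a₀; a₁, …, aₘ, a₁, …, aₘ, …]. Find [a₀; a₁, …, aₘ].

[32; 2, 12, 2, 64]

a₀ = ⌊√1055⌋ = 32.
With m₀=0, d₀=1 and mₖ₊₁ = dₖaₖ − mₖ, dₖ₊₁ = (n − mₖ₊₁²)/dₖ, aₖ₊₁ = ⌊(a₀+mₖ₊₁)/dₖ₊₁⌋:
  k=1: m=32, d=31, a=2
  k=2: m=30, d=5, a=12
  k=3: m=30, d=31, a=2
  k=4: m=32, d=1, a=64
d=1 and a=2a₀=64 at k=4, so the next step gives (m, d) = (32, 31) again — its k=1 value — and the period has length 4.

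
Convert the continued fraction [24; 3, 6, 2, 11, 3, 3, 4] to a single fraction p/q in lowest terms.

504408/20743

Fold from the inside: start with 4/1.
  3 + 1/4 = 13/4
  3 + 4/13 = 43/13
  11 + 13/43 = 486/43
  2 + 43/486 = 1015/486
  6 + 486/1015 = 6576/1015
  3 + 1015/6576 = 20743/6576
  24 + 6576/20743 = 504408/20743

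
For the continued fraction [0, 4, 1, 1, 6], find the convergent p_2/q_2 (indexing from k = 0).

Using pₖ = aₖpₖ₋₁ + pₖ₋₂, qₖ = aₖqₖ₋₁ + qₖ₋₂ (with p₋₁=1, p₋₂=0, q₋₁=0, q₋₂=1):
  k=0: a=0, p=0, q=1
  k=1: a=4, p=1, q=4
  k=2: a=1, p=1, q=5

1/5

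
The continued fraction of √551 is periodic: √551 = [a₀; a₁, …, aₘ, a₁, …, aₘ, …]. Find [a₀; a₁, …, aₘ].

a₀ = ⌊√551⌋ = 23.
With m₀=0, d₀=1 and mₖ₊₁ = dₖaₖ − mₖ, dₖ₊₁ = (n − mₖ₊₁²)/dₖ, aₖ₊₁ = ⌊(a₀+mₖ₊₁)/dₖ₊₁⌋:
  k=1: m=23, d=22, a=2
  k=2: m=21, d=5, a=8
  k=3: m=19, d=38, a=1
  k=4: m=19, d=5, a=8
  k=5: m=21, d=22, a=2
  k=6: m=23, d=1, a=46
d=1 and a=2a₀=46 at k=6, so the next step gives (m, d) = (23, 22) again — its k=1 value — and the period has length 6.

[23; 2, 8, 1, 8, 2, 46]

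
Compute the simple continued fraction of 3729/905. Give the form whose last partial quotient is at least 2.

3729 = 4×905 + 109
905 = 8×109 + 33
109 = 3×33 + 10
33 = 3×10 + 3
10 = 3×3 + 1
3 = 3×1 + 0  (stop)
So 3729/905 = [4; 8, 3, 3, 3, 3].

[4; 8, 3, 3, 3, 3]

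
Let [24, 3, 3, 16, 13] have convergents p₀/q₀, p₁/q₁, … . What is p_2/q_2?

Using pₖ = aₖpₖ₋₁ + pₖ₋₂, qₖ = aₖqₖ₋₁ + qₖ₋₂ (with p₋₁=1, p₋₂=0, q₋₁=0, q₋₂=1):
  k=0: a=24, p=24, q=1
  k=1: a=3, p=73, q=3
  k=2: a=3, p=243, q=10

243/10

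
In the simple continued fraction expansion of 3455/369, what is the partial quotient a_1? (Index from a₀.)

2

3455 = 9·369 + 134   →  a_0 = 9
369 = 2·134 + 101   →  a_1 = 2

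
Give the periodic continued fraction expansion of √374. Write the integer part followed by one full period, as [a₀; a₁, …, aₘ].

[19; 2, 1, 18, 1, 2, 38]

a₀ = ⌊√374⌋ = 19.
With m₀=0, d₀=1 and mₖ₊₁ = dₖaₖ − mₖ, dₖ₊₁ = (n − mₖ₊₁²)/dₖ, aₖ₊₁ = ⌊(a₀+mₖ₊₁)/dₖ₊₁⌋:
  k=1: m=19, d=13, a=2
  k=2: m=7, d=25, a=1
  k=3: m=18, d=2, a=18
  k=4: m=18, d=25, a=1
  k=5: m=7, d=13, a=2
  k=6: m=19, d=1, a=38
d=1 and a=2a₀=38 at k=6, so the next step gives (m, d) = (19, 13) again — its k=1 value — and the period has length 6.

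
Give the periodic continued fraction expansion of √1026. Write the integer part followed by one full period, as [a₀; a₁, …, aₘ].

a₀ = ⌊√1026⌋ = 32.
With m₀=0, d₀=1 and mₖ₊₁ = dₖaₖ − mₖ, dₖ₊₁ = (n − mₖ₊₁²)/dₖ, aₖ₊₁ = ⌊(a₀+mₖ₊₁)/dₖ₊₁⌋:
  k=1: m=32, d=2, a=32
  k=2: m=32, d=1, a=64
d=1 and a=2a₀=64 at k=2, so the next step gives (m, d) = (32, 2) again — its k=1 value — and the period has length 2.

[32; 32, 64]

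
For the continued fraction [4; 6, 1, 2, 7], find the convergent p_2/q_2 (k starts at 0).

29/7

Using pₖ = aₖpₖ₋₁ + pₖ₋₂, qₖ = aₖqₖ₋₁ + qₖ₋₂ (with p₋₁=1, p₋₂=0, q₋₁=0, q₋₂=1):
  k=0: a=4, p=4, q=1
  k=1: a=6, p=25, q=6
  k=2: a=1, p=29, q=7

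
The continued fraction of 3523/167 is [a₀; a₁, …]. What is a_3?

3523 = 21·167 + 16   →  a_0 = 21
167 = 10·16 + 7   →  a_1 = 10
16 = 2·7 + 2   →  a_2 = 2
7 = 3·2 + 1   →  a_3 = 3

3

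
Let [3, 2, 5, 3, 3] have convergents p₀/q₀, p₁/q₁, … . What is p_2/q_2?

Using pₖ = aₖpₖ₋₁ + pₖ₋₂, qₖ = aₖqₖ₋₁ + qₖ₋₂ (with p₋₁=1, p₋₂=0, q₋₁=0, q₋₂=1):
  k=0: a=3, p=3, q=1
  k=1: a=2, p=7, q=2
  k=2: a=5, p=38, q=11

38/11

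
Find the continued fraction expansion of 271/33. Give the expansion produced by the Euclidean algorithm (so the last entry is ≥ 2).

271 = 8*33 + 7
33 = 4*7 + 5
7 = 1*5 + 2
5 = 2*2 + 1
2 = 2*1 + 0  (stop)
So 271/33 = [8; 4, 1, 2, 2].

[8; 4, 1, 2, 2]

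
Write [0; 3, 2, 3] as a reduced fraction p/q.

7/24

Fold from the inside: start with 3/1.
  2 + 1/3 = 7/3
  3 + 3/7 = 24/7
  0 + 7/24 = 7/24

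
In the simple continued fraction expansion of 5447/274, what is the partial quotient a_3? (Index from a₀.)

5447 = 19·274 + 241   →  a_0 = 19
274 = 1·241 + 33   →  a_1 = 1
241 = 7·33 + 10   →  a_2 = 7
33 = 3·10 + 3   →  a_3 = 3

3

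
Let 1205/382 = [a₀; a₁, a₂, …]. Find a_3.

1205 = 3·382 + 59   →  a_0 = 3
382 = 6·59 + 28   →  a_1 = 6
59 = 2·28 + 3   →  a_2 = 2
28 = 9·3 + 1   →  a_3 = 9

9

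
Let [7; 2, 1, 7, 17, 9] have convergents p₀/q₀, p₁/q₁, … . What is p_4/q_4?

Using pₖ = aₖpₖ₋₁ + pₖ₋₂, qₖ = aₖqₖ₋₁ + qₖ₋₂ (with p₋₁=1, p₋₂=0, q₋₁=0, q₋₂=1):
  k=0: a=7, p=7, q=1
  k=1: a=2, p=15, q=2
  k=2: a=1, p=22, q=3
  k=3: a=7, p=169, q=23
  k=4: a=17, p=2895, q=394

2895/394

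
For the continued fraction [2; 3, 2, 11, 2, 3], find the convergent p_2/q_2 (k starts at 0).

16/7

Using pₖ = aₖpₖ₋₁ + pₖ₋₂, qₖ = aₖqₖ₋₁ + qₖ₋₂ (with p₋₁=1, p₋₂=0, q₋₁=0, q₋₂=1):
  k=0: a=2, p=2, q=1
  k=1: a=3, p=7, q=3
  k=2: a=2, p=16, q=7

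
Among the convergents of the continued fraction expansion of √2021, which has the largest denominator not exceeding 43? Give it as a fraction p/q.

√2021 = [44; 1, 21, 2, 21, 1, 88, …] (period length 6).
Convergents:
  p_0/q_0 = 44/1
  p_1/q_1 = 45/1
  p_2/q_2 = 989/22
  p_3/q_3 = 2023/45
q_2 = 22 ≤ 43 < 45 = q_3, so the answer is 989/22.

989/22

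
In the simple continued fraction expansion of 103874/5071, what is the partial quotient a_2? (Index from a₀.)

103874 = 20·5071 + 2454   →  a_0 = 20
5071 = 2·2454 + 163   →  a_1 = 2
2454 = 15·163 + 9   →  a_2 = 15

15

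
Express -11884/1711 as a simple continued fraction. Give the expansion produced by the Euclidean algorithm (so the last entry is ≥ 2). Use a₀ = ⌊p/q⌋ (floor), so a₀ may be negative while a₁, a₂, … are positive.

-11884 = -7·1711 + 93
1711 = 18·93 + 37
93 = 2·37 + 19
37 = 1·19 + 18
19 = 1·18 + 1
18 = 18·1 + 0  (stop)
So -11884/1711 = [-7; 18, 2, 1, 1, 18].

[-7; 18, 2, 1, 1, 18]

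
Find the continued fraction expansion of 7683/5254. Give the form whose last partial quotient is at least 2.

[1; 2, 6, 7, 2, 8, 3]

7683 = 1*5254 + 2429
5254 = 2*2429 + 396
2429 = 6*396 + 53
396 = 7*53 + 25
53 = 2*25 + 3
25 = 8*3 + 1
3 = 3*1 + 0  (stop)
So 7683/5254 = [1; 2, 6, 7, 2, 8, 3].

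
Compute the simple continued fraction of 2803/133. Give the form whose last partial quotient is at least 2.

[21; 13, 3, 3]

2803 = 21*133 + 10
133 = 13*10 + 3
10 = 3*3 + 1
3 = 3*1 + 0  (stop)
So 2803/133 = [21; 13, 3, 3].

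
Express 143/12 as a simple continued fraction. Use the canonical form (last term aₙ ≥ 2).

[11; 1, 11]

143 = 11*12 + 11
12 = 1*11 + 1
11 = 11*1 + 0  (stop)
So 143/12 = [11; 1, 11].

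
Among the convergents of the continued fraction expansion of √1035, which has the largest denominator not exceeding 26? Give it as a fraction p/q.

193/6

√1035 = [32; 5, 1, 5, 64, …] (period length 4).
Convergents:
  p_0/q_0 = 32/1
  p_1/q_1 = 161/5
  p_2/q_2 = 193/6
  p_3/q_3 = 1126/35
q_2 = 6 ≤ 26 < 35 = q_3, so the answer is 193/6.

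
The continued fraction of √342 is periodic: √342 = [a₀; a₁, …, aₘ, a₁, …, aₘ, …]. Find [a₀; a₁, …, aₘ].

a₀ = ⌊√342⌋ = 18.

[18; 2, 36]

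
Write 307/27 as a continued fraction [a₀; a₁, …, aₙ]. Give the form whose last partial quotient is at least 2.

307 = 11*27 + 10
27 = 2*10 + 7
10 = 1*7 + 3
7 = 2*3 + 1
3 = 3*1 + 0  (stop)
So 307/27 = [11; 2, 1, 2, 3].

[11; 2, 1, 2, 3]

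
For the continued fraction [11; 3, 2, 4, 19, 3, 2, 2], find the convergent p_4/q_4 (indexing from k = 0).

Using pₖ = aₖpₖ₋₁ + pₖ₋₂, qₖ = aₖqₖ₋₁ + qₖ₋₂ (with p₋₁=1, p₋₂=0, q₋₁=0, q₋₂=1):
  k=0: a=11, p=11, q=1
  k=1: a=3, p=34, q=3
  k=2: a=2, p=79, q=7
  k=3: a=4, p=350, q=31
  k=4: a=19, p=6729, q=596

6729/596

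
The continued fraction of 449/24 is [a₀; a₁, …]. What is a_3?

449 = 18·24 + 17   →  a_0 = 18
24 = 1·17 + 7   →  a_1 = 1
17 = 2·7 + 3   →  a_2 = 2
7 = 2·3 + 1   →  a_3 = 2

2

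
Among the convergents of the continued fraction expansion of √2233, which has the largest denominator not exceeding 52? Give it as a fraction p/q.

2410/51

√2233 = [47; 3, 1, 12, 1, 3, 94, …] (period length 6).
Convergents:
  p_0/q_0 = 47/1
  p_1/q_1 = 142/3
  p_2/q_2 = 189/4
  p_3/q_3 = 2410/51
  p_4/q_4 = 2599/55
q_3 = 51 ≤ 52 < 55 = q_4, so the answer is 2410/51.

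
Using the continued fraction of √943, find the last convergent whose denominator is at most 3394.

√943 = [30; 1, 2, 2, 2, 1, 60, …] (period length 6).
Convergents:
  p_0/q_0 = 30/1
  p_1/q_1 = 31/1
  p_2/q_2 = 92/3
  p_3/q_3 = 215/7
  p_4/q_4 = 522/17
  p_5/q_5 = 737/24
  p_6/q_6 = 44742/1457
  p_7/q_7 = 45479/1481
  p_8/q_8 = 135700/4419
q_7 = 1481 ≤ 3394 < 4419 = q_8, so the answer is 45479/1481.

45479/1481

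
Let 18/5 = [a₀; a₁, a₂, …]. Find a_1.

1

18 = 3·5 + 3   →  a_0 = 3
5 = 1·3 + 2   →  a_1 = 1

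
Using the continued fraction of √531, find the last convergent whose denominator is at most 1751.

24403/1059

√531 = [23; 23, 46, …] (period length 2).
Convergents:
  p_0/q_0 = 23/1
  p_1/q_1 = 530/23
  p_2/q_2 = 24403/1059
  p_3/q_3 = 561799/24380
q_2 = 1059 ≤ 1751 < 24380 = q_3, so the answer is 24403/1059.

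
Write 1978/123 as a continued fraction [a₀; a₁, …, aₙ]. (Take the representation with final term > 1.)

1978 = 16×123 + 10
123 = 12×10 + 3
10 = 3×3 + 1
3 = 3×1 + 0  (stop)
So 1978/123 = [16; 12, 3, 3].

[16; 12, 3, 3]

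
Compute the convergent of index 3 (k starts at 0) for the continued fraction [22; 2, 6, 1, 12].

Using pₖ = aₖpₖ₋₁ + pₖ₋₂, qₖ = aₖqₖ₋₁ + qₖ₋₂ (with p₋₁=1, p₋₂=0, q₋₁=0, q₋₂=1):
  k=0: a=22, p=22, q=1
  k=1: a=2, p=45, q=2
  k=2: a=6, p=292, q=13
  k=3: a=1, p=337, q=15

337/15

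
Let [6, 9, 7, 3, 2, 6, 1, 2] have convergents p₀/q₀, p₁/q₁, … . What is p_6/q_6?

21157/3463

Using pₖ = aₖpₖ₋₁ + pₖ₋₂, qₖ = aₖqₖ₋₁ + qₖ₋₂ (with p₋₁=1, p₋₂=0, q₋₁=0, q₋₂=1):
  k=0: a=6, p=6, q=1
  k=1: a=9, p=55, q=9
  k=2: a=7, p=391, q=64
  k=3: a=3, p=1228, q=201
  k=4: a=2, p=2847, q=466
  k=5: a=6, p=18310, q=2997
  k=6: a=1, p=21157, q=3463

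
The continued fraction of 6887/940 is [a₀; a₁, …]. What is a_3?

6

6887 = 7·940 + 307   →  a_0 = 7
940 = 3·307 + 19   →  a_1 = 3
307 = 16·19 + 3   →  a_2 = 16
19 = 6·3 + 1   →  a_3 = 6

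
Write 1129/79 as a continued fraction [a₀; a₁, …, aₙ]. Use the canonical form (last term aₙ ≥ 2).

1129 = 14×79 + 23
79 = 3×23 + 10
23 = 2×10 + 3
10 = 3×3 + 1
3 = 3×1 + 0  (stop)
So 1129/79 = [14; 3, 2, 3, 3].

[14; 3, 2, 3, 3]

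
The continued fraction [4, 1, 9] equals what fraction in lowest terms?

Using pₖ = aₖpₖ₋₁ + pₖ₋₂ and qₖ = aₖqₖ₋₁ + qₖ₋₂:
  k=0: a=4, p=4, q=1
  k=1: a=1, p=5, q=1
  k=2: a=9, p=49, q=10

49/10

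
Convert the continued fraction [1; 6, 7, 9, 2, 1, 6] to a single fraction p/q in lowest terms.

9490/8161

Fold from the inside: start with 6/1.
  1 + 1/6 = 7/6
  2 + 6/7 = 20/7
  9 + 7/20 = 187/20
  7 + 20/187 = 1329/187
  6 + 187/1329 = 8161/1329
  1 + 1329/8161 = 9490/8161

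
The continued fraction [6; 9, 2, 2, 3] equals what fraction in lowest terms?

Using pₖ = aₖpₖ₋₁ + pₖ₋₂ and qₖ = aₖqₖ₋₁ + qₖ₋₂:
  k=0: a=6, p=6, q=1
  k=1: a=9, p=55, q=9
  k=2: a=2, p=116, q=19
  k=3: a=2, p=287, q=47
  k=4: a=3, p=977, q=160

977/160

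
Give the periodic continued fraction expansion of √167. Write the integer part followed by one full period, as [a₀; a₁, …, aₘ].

[12; 1, 11, 1, 24]

a₀ = ⌊√167⌋ = 12.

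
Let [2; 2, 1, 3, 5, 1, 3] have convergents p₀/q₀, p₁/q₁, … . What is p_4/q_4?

137/58

Using pₖ = aₖpₖ₋₁ + pₖ₋₂, qₖ = aₖqₖ₋₁ + qₖ₋₂ (with p₋₁=1, p₋₂=0, q₋₁=0, q₋₂=1):
  k=0: a=2, p=2, q=1
  k=1: a=2, p=5, q=2
  k=2: a=1, p=7, q=3
  k=3: a=3, p=26, q=11
  k=4: a=5, p=137, q=58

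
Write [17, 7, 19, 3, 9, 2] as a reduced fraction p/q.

137803/8039

Using pₖ = aₖpₖ₋₁ + pₖ₋₂ and qₖ = aₖqₖ₋₁ + qₖ₋₂:
  k=0: a=17, p=17, q=1
  k=1: a=7, p=120, q=7
  k=2: a=19, p=2297, q=134
  k=3: a=3, p=7011, q=409
  k=4: a=9, p=65396, q=3815
  k=5: a=2, p=137803, q=8039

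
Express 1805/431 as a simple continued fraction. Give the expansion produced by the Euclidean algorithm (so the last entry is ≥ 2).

[4; 5, 3, 8, 1, 2]

1805 = 4*431 + 81
431 = 5*81 + 26
81 = 3*26 + 3
26 = 8*3 + 2
3 = 1*2 + 1
2 = 2*1 + 0  (stop)
So 1805/431 = [4; 5, 3, 8, 1, 2].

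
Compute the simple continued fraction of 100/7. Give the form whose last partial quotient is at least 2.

[14; 3, 2]

100 = 14·7 + 2
7 = 3·2 + 1
2 = 2·1 + 0  (stop)
So 100/7 = [14; 3, 2].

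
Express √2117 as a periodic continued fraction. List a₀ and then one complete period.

[46; 92]

a₀ = ⌊√2117⌋ = 46.
With m₀=0, d₀=1 and mₖ₊₁ = dₖaₖ − mₖ, dₖ₊₁ = (n − mₖ₊₁²)/dₖ, aₖ₊₁ = ⌊(a₀+mₖ₊₁)/dₖ₊₁⌋:
  k=1: m=46, d=1, a=92
d=1 and a=2a₀=92 at k=1, so the next step gives (m, d) = (46, 1) again — its k=1 value — and the period has length 1.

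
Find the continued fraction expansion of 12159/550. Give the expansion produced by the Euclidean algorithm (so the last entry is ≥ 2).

12159 = 22·550 + 59
550 = 9·59 + 19
59 = 3·19 + 2
19 = 9·2 + 1
2 = 2·1 + 0  (stop)
So 12159/550 = [22; 9, 3, 9, 2].

[22; 9, 3, 9, 2]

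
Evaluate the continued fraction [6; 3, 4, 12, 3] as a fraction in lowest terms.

3091/490

Fold from the inside: start with 3/1.
  12 + 1/3 = 37/3
  4 + 3/37 = 151/37
  3 + 37/151 = 490/151
  6 + 151/490 = 3091/490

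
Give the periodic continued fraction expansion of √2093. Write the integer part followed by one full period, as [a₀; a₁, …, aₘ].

a₀ = ⌊√2093⌋ = 45.
With m₀=0, d₀=1 and mₖ₊₁ = dₖaₖ − mₖ, dₖ₊₁ = (n − mₖ₊₁²)/dₖ, aₖ₊₁ = ⌊(a₀+mₖ₊₁)/dₖ₊₁⌋:
  k=1: m=45, d=68, a=1
  k=2: m=23, d=23, a=2
  k=3: m=23, d=68, a=1
  k=4: m=45, d=1, a=90
d=1 and a=2a₀=90 at k=4, so the next step gives (m, d) = (45, 68) again — its k=1 value — and the period has length 4.

[45; 1, 2, 1, 90]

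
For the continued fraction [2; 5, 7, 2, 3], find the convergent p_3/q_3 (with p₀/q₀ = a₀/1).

Using pₖ = aₖpₖ₋₁ + pₖ₋₂, qₖ = aₖqₖ₋₁ + qₖ₋₂ (with p₋₁=1, p₋₂=0, q₋₁=0, q₋₂=1):
  k=0: a=2, p=2, q=1
  k=1: a=5, p=11, q=5
  k=2: a=7, p=79, q=36
  k=3: a=2, p=169, q=77

169/77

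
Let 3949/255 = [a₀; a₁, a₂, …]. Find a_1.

2

3949 = 15·255 + 124   →  a_0 = 15
255 = 2·124 + 7   →  a_1 = 2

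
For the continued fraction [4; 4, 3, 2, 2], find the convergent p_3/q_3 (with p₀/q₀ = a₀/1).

127/30

Using pₖ = aₖpₖ₋₁ + pₖ₋₂, qₖ = aₖqₖ₋₁ + qₖ₋₂ (with p₋₁=1, p₋₂=0, q₋₁=0, q₋₂=1):
  k=0: a=4, p=4, q=1
  k=1: a=4, p=17, q=4
  k=2: a=3, p=55, q=13
  k=3: a=2, p=127, q=30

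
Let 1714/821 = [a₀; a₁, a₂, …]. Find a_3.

1714 = 2·821 + 72   →  a_0 = 2
821 = 11·72 + 29   →  a_1 = 11
72 = 2·29 + 14   →  a_2 = 2
29 = 2·14 + 1   →  a_3 = 2

2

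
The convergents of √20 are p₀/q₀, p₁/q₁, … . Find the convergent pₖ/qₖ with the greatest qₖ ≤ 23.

√20 = [4; 2, 8, …] (period length 2).
Convergents:
  p_0/q_0 = 4/1
  p_1/q_1 = 9/2
  p_2/q_2 = 76/17
  p_3/q_3 = 161/36
q_2 = 17 ≤ 23 < 36 = q_3, so the answer is 76/17.

76/17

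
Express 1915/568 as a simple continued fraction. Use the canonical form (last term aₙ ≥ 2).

1915 = 3*568 + 211
568 = 2*211 + 146
211 = 1*146 + 65
146 = 2*65 + 16
65 = 4*16 + 1
16 = 16*1 + 0  (stop)
So 1915/568 = [3; 2, 1, 2, 4, 16].

[3; 2, 1, 2, 4, 16]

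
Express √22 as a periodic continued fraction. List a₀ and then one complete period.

[4; 1, 2, 4, 2, 1, 8]

a₀ = ⌊√22⌋ = 4.
With m₀=0, d₀=1 and mₖ₊₁ = dₖaₖ − mₖ, dₖ₊₁ = (n − mₖ₊₁²)/dₖ, aₖ₊₁ = ⌊(a₀+mₖ₊₁)/dₖ₊₁⌋:
  k=1: m=4, d=6, a=1
  k=2: m=2, d=3, a=2
  k=3: m=4, d=2, a=4
  k=4: m=4, d=3, a=2
  k=5: m=2, d=6, a=1
  k=6: m=4, d=1, a=8
d=1 and a=2a₀=8 at k=6, so the next step gives (m, d) = (4, 6) again — its k=1 value — and the period has length 6.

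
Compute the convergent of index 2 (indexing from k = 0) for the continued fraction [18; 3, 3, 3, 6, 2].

Using pₖ = aₖpₖ₋₁ + pₖ₋₂, qₖ = aₖqₖ₋₁ + qₖ₋₂ (with p₋₁=1, p₋₂=0, q₋₁=0, q₋₂=1):
  k=0: a=18, p=18, q=1
  k=1: a=3, p=55, q=3
  k=2: a=3, p=183, q=10

183/10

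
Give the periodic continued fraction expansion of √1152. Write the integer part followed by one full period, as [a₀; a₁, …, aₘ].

a₀ = ⌊√1152⌋ = 33.

[33; 1, 15, 1, 66]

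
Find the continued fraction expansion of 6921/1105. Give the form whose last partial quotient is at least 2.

[6; 3, 1, 3, 1, 13, 1, 3]

6921 = 6·1105 + 291
1105 = 3·291 + 232
291 = 1·232 + 59
232 = 3·59 + 55
59 = 1·55 + 4
55 = 13·4 + 3
4 = 1·3 + 1
3 = 3·1 + 0  (stop)
So 6921/1105 = [6; 3, 1, 3, 1, 13, 1, 3].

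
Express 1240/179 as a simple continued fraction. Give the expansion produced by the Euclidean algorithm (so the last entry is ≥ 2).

[6; 1, 12, 1, 3, 3]

1240 = 6×179 + 166
179 = 1×166 + 13
166 = 12×13 + 10
13 = 1×10 + 3
10 = 3×3 + 1
3 = 3×1 + 0  (stop)
So 1240/179 = [6; 1, 12, 1, 3, 3].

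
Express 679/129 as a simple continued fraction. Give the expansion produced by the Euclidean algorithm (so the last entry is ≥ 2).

679 = 5×129 + 34
129 = 3×34 + 27
34 = 1×27 + 7
27 = 3×7 + 6
7 = 1×6 + 1
6 = 6×1 + 0  (stop)
So 679/129 = [5; 3, 1, 3, 1, 6].

[5; 3, 1, 3, 1, 6]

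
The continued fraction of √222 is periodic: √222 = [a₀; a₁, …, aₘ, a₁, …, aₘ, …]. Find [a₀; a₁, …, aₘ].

[14; 1, 8, 1, 28]

a₀ = ⌊√222⌋ = 14.
With m₀=0, d₀=1 and mₖ₊₁ = dₖaₖ − mₖ, dₖ₊₁ = (n − mₖ₊₁²)/dₖ, aₖ₊₁ = ⌊(a₀+mₖ₊₁)/dₖ₊₁⌋:
  k=1: m=14, d=26, a=1
  k=2: m=12, d=3, a=8
  k=3: m=12, d=26, a=1
  k=4: m=14, d=1, a=28
d=1 and a=2a₀=28 at k=4, so the next step gives (m, d) = (14, 26) again — its k=1 value — and the period has length 4.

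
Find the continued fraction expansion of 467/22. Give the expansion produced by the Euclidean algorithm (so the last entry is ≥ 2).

467 = 21·22 + 5
22 = 4·5 + 2
5 = 2·2 + 1
2 = 2·1 + 0  (stop)
So 467/22 = [21; 4, 2, 2].

[21; 4, 2, 2]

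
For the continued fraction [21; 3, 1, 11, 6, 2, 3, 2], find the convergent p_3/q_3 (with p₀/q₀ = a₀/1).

999/47

Using pₖ = aₖpₖ₋₁ + pₖ₋₂, qₖ = aₖqₖ₋₁ + qₖ₋₂ (with p₋₁=1, p₋₂=0, q₋₁=0, q₋₂=1):
  k=0: a=21, p=21, q=1
  k=1: a=3, p=64, q=3
  k=2: a=1, p=85, q=4
  k=3: a=11, p=999, q=47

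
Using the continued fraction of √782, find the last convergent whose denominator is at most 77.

√782 = [27; 1, 26, 1, 54, …] (period length 4).
Convergents:
  p_0/q_0 = 27/1
  p_1/q_1 = 28/1
  p_2/q_2 = 755/27
  p_3/q_3 = 783/28
  p_4/q_4 = 43037/1539
q_3 = 28 ≤ 77 < 1539 = q_4, so the answer is 783/28.

783/28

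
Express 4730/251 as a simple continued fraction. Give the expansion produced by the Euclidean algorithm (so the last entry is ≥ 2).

[18; 1, 5, 2, 3, 2, 2]

4730 = 18·251 + 212
251 = 1·212 + 39
212 = 5·39 + 17
39 = 2·17 + 5
17 = 3·5 + 2
5 = 2·2 + 1
2 = 2·1 + 0  (stop)
So 4730/251 = [18; 1, 5, 2, 3, 2, 2].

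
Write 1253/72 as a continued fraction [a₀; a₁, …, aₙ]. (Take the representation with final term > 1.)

1253 = 17·72 + 29
72 = 2·29 + 14
29 = 2·14 + 1
14 = 14·1 + 0  (stop)
So 1253/72 = [17; 2, 2, 14].

[17; 2, 2, 14]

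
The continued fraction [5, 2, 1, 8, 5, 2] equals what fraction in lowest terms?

Using pₖ = aₖpₖ₋₁ + pₖ₋₂ and qₖ = aₖqₖ₋₁ + qₖ₋₂:
  k=0: a=5, p=5, q=1
  k=1: a=2, p=11, q=2
  k=2: a=1, p=16, q=3
  k=3: a=8, p=139, q=26
  k=4: a=5, p=711, q=133
  k=5: a=2, p=1561, q=292

1561/292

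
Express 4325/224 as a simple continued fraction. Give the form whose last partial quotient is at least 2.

4325 = 19×224 + 69
224 = 3×69 + 17
69 = 4×17 + 1
17 = 17×1 + 0  (stop)
So 4325/224 = [19; 3, 4, 17].

[19; 3, 4, 17]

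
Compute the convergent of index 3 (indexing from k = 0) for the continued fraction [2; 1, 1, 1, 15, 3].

8/3

Using pₖ = aₖpₖ₋₁ + pₖ₋₂, qₖ = aₖqₖ₋₁ + qₖ₋₂ (with p₋₁=1, p₋₂=0, q₋₁=0, q₋₂=1):
  k=0: a=2, p=2, q=1
  k=1: a=1, p=3, q=1
  k=2: a=1, p=5, q=2
  k=3: a=1, p=8, q=3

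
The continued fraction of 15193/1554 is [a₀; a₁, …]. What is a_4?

15193 = 9·1554 + 1207   →  a_0 = 9
1554 = 1·1207 + 347   →  a_1 = 1
1207 = 3·347 + 166   →  a_2 = 3
347 = 2·166 + 15   →  a_3 = 2
166 = 11·15 + 1   →  a_4 = 11

11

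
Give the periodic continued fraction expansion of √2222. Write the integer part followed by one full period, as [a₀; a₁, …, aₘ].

[47; 7, 4, 7, 94]

a₀ = ⌊√2222⌋ = 47.
With m₀=0, d₀=1 and mₖ₊₁ = dₖaₖ − mₖ, dₖ₊₁ = (n − mₖ₊₁²)/dₖ, aₖ₊₁ = ⌊(a₀+mₖ₊₁)/dₖ₊₁⌋:
  k=1: m=47, d=13, a=7
  k=2: m=44, d=22, a=4
  k=3: m=44, d=13, a=7
  k=4: m=47, d=1, a=94
d=1 and a=2a₀=94 at k=4, so the next step gives (m, d) = (47, 13) again — its k=1 value — and the period has length 4.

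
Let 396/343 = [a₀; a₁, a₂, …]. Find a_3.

8

396 = 1·343 + 53   →  a_0 = 1
343 = 6·53 + 25   →  a_1 = 6
53 = 2·25 + 3   →  a_2 = 2
25 = 8·3 + 1   →  a_3 = 8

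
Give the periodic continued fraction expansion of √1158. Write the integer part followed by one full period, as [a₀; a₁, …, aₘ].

[34; 34, 68]

a₀ = ⌊√1158⌋ = 34.
With m₀=0, d₀=1 and mₖ₊₁ = dₖaₖ − mₖ, dₖ₊₁ = (n − mₖ₊₁²)/dₖ, aₖ₊₁ = ⌊(a₀+mₖ₊₁)/dₖ₊₁⌋:
  k=1: m=34, d=2, a=34
  k=2: m=34, d=1, a=68
d=1 and a=2a₀=68 at k=2, so the next step gives (m, d) = (34, 2) again — its k=1 value — and the period has length 2.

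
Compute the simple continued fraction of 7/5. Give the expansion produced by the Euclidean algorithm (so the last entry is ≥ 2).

7 = 1·5 + 2
5 = 2·2 + 1
2 = 2·1 + 0  (stop)
So 7/5 = [1; 2, 2].

[1; 2, 2]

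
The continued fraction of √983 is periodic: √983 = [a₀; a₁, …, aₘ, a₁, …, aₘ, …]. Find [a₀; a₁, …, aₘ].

a₀ = ⌊√983⌋ = 31.
With m₀=0, d₀=1 and mₖ₊₁ = dₖaₖ − mₖ, dₖ₊₁ = (n − mₖ₊₁²)/dₖ, aₖ₊₁ = ⌊(a₀+mₖ₊₁)/dₖ₊₁⌋:
  k=1: m=31, d=22, a=2
  k=2: m=13, d=37, a=1
  k=3: m=24, d=11, a=5
  k=4: m=31, d=2, a=31
  k=5: m=31, d=11, a=5
  k=6: m=24, d=37, a=1
  k=7: m=13, d=22, a=2
  k=8: m=31, d=1, a=62
d=1 and a=2a₀=62 at k=8, so the next step gives (m, d) = (31, 22) again — its k=1 value — and the period has length 8.

[31; 2, 1, 5, 31, 5, 1, 2, 62]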